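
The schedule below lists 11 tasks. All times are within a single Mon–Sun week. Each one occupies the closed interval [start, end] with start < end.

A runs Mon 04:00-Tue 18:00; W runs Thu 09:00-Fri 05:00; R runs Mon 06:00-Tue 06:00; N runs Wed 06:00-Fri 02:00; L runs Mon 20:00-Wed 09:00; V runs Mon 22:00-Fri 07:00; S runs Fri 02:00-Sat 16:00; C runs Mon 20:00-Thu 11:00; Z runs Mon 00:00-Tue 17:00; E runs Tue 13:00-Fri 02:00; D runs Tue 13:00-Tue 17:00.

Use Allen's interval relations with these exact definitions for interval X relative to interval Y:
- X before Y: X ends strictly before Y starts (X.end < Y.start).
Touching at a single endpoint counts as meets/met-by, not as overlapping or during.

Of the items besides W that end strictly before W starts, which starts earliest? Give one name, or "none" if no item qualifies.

Z

Target W = [Thu 09:00, Fri 05:00].
A [Mon 04:00, Tue 18:00] → before → candidate.
C [Mon 20:00, Thu 11:00] → overlaps → excluded.
D [Tue 13:00, Tue 17:00] → before → candidate.
E [Tue 13:00, Fri 02:00] → overlaps → excluded.
L [Mon 20:00, Wed 09:00] → before → candidate.
N [Wed 06:00, Fri 02:00] → overlaps → excluded.
R [Mon 06:00, Tue 06:00] → before → candidate.
S [Fri 02:00, Sat 16:00] → overlapped-by → excluded.
V [Mon 22:00, Fri 07:00] → contains → excluded.
Z [Mon 00:00, Tue 17:00] → before → candidate.
Among candidates, earliest start is Mon 00:00 → Z.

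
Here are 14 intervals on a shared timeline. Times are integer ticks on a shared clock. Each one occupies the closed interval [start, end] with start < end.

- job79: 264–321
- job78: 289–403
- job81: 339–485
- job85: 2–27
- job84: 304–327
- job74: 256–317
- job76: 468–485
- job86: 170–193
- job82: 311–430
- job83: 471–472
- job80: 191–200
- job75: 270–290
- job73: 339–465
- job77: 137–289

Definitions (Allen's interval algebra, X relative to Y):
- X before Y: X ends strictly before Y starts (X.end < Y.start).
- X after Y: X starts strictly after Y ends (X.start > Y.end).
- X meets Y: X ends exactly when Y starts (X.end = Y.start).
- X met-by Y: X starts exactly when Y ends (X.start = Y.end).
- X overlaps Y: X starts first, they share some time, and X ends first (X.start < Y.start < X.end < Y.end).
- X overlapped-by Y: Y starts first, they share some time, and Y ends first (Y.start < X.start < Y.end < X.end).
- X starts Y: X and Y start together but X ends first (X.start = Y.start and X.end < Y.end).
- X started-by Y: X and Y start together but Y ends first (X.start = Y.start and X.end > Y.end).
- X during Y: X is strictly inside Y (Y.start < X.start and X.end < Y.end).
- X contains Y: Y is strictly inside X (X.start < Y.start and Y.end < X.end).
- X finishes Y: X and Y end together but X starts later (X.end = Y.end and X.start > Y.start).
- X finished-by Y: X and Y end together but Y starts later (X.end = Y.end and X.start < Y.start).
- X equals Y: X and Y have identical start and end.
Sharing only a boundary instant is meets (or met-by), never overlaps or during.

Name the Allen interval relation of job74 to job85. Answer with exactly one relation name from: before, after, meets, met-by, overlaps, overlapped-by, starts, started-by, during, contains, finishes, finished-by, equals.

job74 = [256, 317]; job85 = [2, 27].
Compare endpoints: job74.start > job85.start, job74.start > job85.end, job74.end > job85.start, job74.end > job85.end.
That pattern is 'after'.

after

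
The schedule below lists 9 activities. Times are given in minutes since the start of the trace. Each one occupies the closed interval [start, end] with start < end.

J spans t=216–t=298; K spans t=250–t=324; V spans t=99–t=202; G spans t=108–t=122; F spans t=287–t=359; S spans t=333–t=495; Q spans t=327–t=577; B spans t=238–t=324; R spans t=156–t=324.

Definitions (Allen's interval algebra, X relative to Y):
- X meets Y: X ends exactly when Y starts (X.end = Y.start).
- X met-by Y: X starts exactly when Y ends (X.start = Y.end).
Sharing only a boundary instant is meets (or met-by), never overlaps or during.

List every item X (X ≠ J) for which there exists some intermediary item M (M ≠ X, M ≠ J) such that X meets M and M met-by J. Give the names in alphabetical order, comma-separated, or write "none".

none

Target J = [t=216, t=298].
Intermediaries M with M met-by J: none.
Union: none.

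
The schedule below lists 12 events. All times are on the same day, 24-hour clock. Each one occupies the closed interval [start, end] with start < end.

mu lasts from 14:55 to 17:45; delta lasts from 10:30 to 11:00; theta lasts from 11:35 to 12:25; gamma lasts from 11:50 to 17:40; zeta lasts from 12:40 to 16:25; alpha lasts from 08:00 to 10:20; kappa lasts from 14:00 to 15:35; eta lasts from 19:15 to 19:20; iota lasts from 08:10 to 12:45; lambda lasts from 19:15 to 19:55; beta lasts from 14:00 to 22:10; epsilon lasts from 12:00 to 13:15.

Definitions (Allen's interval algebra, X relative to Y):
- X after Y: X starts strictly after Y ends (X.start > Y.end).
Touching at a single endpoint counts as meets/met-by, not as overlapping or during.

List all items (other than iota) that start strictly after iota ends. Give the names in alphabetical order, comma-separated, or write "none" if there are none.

beta, eta, kappa, lambda, mu

Target iota = [08:10, 12:45].
alpha [08:00, 10:20] → overlaps → no.
beta [14:00, 22:10] → after → yes.
delta [10:30, 11:00] → during → no.
epsilon [12:00, 13:15] → overlapped-by → no.
eta [19:15, 19:20] → after → yes.
gamma [11:50, 17:40] → overlapped-by → no.
kappa [14:00, 15:35] → after → yes.
lambda [19:15, 19:55] → after → yes.
mu [14:55, 17:45] → after → yes.
theta [11:35, 12:25] → during → no.
zeta [12:40, 16:25] → overlapped-by → no.
Result: beta, eta, kappa, lambda, mu.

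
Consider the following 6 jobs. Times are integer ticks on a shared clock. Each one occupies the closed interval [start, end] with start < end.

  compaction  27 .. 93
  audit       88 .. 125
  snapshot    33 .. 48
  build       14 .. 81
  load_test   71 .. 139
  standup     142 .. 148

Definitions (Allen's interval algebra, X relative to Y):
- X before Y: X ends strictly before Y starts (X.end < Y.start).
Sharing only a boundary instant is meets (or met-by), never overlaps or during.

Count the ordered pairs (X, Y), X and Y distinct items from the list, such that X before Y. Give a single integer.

Checking all 30 ordered pairs for relation 'before'; matching pairs in alphabetical order:
(audit, standup): audit before standup ✓
(build, audit): build before audit ✓
(build, standup): build before standup ✓
(compaction, standup): compaction before standup ✓
(load_test, standup): load_test before standup ✓
(snapshot, audit): snapshot before audit ✓
(snapshot, load_test): snapshot before load_test ✓
(snapshot, standup): snapshot before standup ✓
Count: 8.

8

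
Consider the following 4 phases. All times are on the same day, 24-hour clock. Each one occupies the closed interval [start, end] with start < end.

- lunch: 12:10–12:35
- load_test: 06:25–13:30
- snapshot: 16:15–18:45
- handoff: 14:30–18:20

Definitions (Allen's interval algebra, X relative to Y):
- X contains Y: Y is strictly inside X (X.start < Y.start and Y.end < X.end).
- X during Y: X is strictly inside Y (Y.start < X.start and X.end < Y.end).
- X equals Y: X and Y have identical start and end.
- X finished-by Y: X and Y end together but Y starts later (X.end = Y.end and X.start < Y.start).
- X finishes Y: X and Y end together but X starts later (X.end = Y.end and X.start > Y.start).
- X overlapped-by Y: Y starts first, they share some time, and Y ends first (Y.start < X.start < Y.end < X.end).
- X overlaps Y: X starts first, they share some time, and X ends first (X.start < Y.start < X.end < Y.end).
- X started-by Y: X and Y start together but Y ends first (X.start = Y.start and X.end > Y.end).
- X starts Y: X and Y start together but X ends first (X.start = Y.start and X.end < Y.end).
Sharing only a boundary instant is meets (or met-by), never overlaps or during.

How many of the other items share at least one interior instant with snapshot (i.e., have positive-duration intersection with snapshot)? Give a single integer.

Target snapshot = [16:15, 18:45].
handoff [14:30, 18:20] → overlaps → counts.
load_test [06:25, 13:30] → before → no.
lunch [12:10, 12:35] → before → no.
Total: 1.

1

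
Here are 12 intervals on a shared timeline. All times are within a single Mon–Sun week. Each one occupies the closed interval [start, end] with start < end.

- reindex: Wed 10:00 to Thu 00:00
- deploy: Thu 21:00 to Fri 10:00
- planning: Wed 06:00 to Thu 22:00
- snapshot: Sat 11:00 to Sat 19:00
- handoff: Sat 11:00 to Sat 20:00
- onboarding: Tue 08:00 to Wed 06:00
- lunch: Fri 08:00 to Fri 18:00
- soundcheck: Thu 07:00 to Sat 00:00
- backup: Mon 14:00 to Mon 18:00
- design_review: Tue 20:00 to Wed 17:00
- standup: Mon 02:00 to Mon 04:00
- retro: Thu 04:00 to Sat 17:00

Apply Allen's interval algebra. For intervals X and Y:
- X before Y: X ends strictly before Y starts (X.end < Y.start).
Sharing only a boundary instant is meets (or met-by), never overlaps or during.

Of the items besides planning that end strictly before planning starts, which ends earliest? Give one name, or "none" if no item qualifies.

Target planning = [Wed 06:00, Thu 22:00].
backup [Mon 14:00, Mon 18:00] → before → candidate.
deploy [Thu 21:00, Fri 10:00] → overlapped-by → excluded.
design_review [Tue 20:00, Wed 17:00] → overlaps → excluded.
handoff [Sat 11:00, Sat 20:00] → after → excluded.
lunch [Fri 08:00, Fri 18:00] → after → excluded.
onboarding [Tue 08:00, Wed 06:00] → meets → excluded.
reindex [Wed 10:00, Thu 00:00] → during → excluded.
retro [Thu 04:00, Sat 17:00] → overlapped-by → excluded.
snapshot [Sat 11:00, Sat 19:00] → after → excluded.
soundcheck [Thu 07:00, Sat 00:00] → overlapped-by → excluded.
standup [Mon 02:00, Mon 04:00] → before → candidate.
Among candidates, earliest end is Mon 04:00 → standup.

standup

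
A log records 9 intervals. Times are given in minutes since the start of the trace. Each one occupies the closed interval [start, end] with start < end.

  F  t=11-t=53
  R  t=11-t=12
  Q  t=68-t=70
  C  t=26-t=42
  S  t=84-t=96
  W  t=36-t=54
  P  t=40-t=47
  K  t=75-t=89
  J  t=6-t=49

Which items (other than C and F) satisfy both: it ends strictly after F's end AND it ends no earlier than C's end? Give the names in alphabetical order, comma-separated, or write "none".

Conditions: its end is strictly after F's end (X.end > t=53) AND its end is no earlier than C's end (X.end >= t=42).
J: end t=49 > t=53? ✗; end t=49 >= t=42? ✓ → no.
K: end t=89 > t=53? ✓; end t=89 >= t=42? ✓ → yes.
P: end t=47 > t=53? ✗; end t=47 >= t=42? ✓ → no.
Q: end t=70 > t=53? ✓; end t=70 >= t=42? ✓ → yes.
R: end t=12 > t=53? ✗; end t=12 >= t=42? ✗ → no.
S: end t=96 > t=53? ✓; end t=96 >= t=42? ✓ → yes.
W: end t=54 > t=53? ✓; end t=54 >= t=42? ✓ → yes.
Result: K, Q, S, W.

K, Q, S, W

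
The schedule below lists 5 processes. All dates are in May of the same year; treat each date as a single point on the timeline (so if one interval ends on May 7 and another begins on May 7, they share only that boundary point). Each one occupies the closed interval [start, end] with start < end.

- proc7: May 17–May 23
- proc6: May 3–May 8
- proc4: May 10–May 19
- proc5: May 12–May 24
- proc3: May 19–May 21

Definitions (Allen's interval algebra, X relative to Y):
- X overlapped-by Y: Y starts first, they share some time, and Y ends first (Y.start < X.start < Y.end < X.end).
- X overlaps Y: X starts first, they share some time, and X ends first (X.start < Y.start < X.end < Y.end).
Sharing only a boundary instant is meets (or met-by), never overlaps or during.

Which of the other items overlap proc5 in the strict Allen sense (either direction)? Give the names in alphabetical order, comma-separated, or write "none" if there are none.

proc4

Target proc5 = [May 12, May 24].
proc3 [May 19, May 21] → during → no.
proc4 [May 10, May 19] → overlaps → yes.
proc6 [May 3, May 8] → before → no.
proc7 [May 17, May 23] → during → no.
Result: proc4.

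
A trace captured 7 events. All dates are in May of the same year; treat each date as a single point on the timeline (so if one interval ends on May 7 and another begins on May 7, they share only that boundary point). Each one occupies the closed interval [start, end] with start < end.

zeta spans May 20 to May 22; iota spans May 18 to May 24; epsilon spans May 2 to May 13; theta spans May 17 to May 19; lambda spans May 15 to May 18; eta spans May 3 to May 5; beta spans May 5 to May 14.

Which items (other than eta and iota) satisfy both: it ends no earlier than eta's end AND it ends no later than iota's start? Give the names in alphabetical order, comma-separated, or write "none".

beta, epsilon, lambda

Conditions: its end is no earlier than eta's end (X.end >= May 5) AND its end is no later than iota's start (X.end <= May 18).
beta: end May 14 >= May 5? ✓; end May 14 <= May 18? ✓ → yes.
epsilon: end May 13 >= May 5? ✓; end May 13 <= May 18? ✓ → yes.
lambda: end May 18 >= May 5? ✓; end May 18 <= May 18? ✓ → yes.
theta: end May 19 >= May 5? ✓; end May 19 <= May 18? ✗ → no.
zeta: end May 22 >= May 5? ✓; end May 22 <= May 18? ✗ → no.
Result: beta, epsilon, lambda.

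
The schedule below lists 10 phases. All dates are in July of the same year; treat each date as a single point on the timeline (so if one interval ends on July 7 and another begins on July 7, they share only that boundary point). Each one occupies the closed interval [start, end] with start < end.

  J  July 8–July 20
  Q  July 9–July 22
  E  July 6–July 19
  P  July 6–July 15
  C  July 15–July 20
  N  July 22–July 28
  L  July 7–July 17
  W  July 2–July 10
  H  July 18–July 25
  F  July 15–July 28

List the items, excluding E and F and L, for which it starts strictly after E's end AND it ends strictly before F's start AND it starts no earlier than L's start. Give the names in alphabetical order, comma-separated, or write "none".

none

Conditions: its start is strictly after E's end (X.start > July 19) AND its end is strictly before F's start (X.end < July 15) AND its start is no earlier than L's start (X.start >= July 7).
C: start July 15 > July 19? ✗; end July 20 < July 15? ✗; start July 15 >= July 7? ✓ → no.
H: start July 18 > July 19? ✗; end July 25 < July 15? ✗; start July 18 >= July 7? ✓ → no.
J: start July 8 > July 19? ✗; end July 20 < July 15? ✗; start July 8 >= July 7? ✓ → no.
N: start July 22 > July 19? ✓; end July 28 < July 15? ✗; start July 22 >= July 7? ✓ → no.
P: start July 6 > July 19? ✗; end July 15 < July 15? ✗; start July 6 >= July 7? ✗ → no.
Q: start July 9 > July 19? ✗; end July 22 < July 15? ✗; start July 9 >= July 7? ✓ → no.
W: start July 2 > July 19? ✗; end July 10 < July 15? ✓; start July 2 >= July 7? ✗ → no.
Result: none.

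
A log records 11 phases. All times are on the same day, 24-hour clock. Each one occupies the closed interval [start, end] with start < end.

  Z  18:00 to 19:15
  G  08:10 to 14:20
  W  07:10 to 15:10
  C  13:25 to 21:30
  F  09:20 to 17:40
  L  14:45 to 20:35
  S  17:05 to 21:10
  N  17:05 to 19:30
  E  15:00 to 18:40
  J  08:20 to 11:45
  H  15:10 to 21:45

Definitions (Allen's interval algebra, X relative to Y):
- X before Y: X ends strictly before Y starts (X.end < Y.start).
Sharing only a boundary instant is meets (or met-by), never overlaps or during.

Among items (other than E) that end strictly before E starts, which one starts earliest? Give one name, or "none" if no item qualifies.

Target E = [15:00, 18:40].
C [13:25, 21:30] → contains → excluded.
F [09:20, 17:40] → overlaps → excluded.
G [08:10, 14:20] → before → candidate.
H [15:10, 21:45] → overlapped-by → excluded.
J [08:20, 11:45] → before → candidate.
L [14:45, 20:35] → contains → excluded.
N [17:05, 19:30] → overlapped-by → excluded.
S [17:05, 21:10] → overlapped-by → excluded.
W [07:10, 15:10] → overlaps → excluded.
Z [18:00, 19:15] → overlapped-by → excluded.
Among candidates, earliest start is 08:10 → G.

G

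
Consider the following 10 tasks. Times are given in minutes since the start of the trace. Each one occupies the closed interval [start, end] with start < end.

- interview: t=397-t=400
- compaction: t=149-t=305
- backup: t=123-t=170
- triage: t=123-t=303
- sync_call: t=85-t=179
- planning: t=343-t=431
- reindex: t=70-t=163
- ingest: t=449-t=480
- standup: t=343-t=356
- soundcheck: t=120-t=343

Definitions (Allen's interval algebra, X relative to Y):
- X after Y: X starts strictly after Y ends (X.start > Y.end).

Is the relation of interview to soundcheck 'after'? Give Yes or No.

interview = [t=397, t=400], soundcheck = [t=120, t=343].
Actual relation of interview to soundcheck: after.
Asked whether 'after' holds → Yes.

Yes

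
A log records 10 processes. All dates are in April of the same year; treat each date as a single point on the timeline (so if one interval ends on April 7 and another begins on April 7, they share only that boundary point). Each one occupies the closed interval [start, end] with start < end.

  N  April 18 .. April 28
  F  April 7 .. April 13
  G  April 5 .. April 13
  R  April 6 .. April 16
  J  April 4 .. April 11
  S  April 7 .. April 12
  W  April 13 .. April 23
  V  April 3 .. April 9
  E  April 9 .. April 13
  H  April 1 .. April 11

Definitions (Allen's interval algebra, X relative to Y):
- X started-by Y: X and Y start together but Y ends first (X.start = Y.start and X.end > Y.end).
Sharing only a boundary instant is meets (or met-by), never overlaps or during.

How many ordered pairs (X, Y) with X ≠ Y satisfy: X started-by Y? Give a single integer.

Checking all 90 ordered pairs for relation 'started-by'; matching pairs in alphabetical order:
(F, S): F started-by S ✓
Count: 1.

1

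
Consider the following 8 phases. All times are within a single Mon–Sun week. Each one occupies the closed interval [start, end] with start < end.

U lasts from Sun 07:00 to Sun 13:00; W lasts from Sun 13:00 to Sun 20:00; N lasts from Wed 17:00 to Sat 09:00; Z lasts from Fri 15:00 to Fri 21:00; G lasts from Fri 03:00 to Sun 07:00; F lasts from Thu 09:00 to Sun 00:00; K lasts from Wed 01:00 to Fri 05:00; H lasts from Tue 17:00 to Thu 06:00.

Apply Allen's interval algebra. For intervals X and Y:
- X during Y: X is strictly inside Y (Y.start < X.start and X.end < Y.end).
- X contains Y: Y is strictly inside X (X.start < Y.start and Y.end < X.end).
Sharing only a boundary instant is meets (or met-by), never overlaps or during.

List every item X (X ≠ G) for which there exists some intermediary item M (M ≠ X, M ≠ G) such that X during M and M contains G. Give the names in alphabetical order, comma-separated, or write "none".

Target G = [Fri 03:00, Sun 07:00].
Intermediaries M with M contains G: none.
Union: none.

none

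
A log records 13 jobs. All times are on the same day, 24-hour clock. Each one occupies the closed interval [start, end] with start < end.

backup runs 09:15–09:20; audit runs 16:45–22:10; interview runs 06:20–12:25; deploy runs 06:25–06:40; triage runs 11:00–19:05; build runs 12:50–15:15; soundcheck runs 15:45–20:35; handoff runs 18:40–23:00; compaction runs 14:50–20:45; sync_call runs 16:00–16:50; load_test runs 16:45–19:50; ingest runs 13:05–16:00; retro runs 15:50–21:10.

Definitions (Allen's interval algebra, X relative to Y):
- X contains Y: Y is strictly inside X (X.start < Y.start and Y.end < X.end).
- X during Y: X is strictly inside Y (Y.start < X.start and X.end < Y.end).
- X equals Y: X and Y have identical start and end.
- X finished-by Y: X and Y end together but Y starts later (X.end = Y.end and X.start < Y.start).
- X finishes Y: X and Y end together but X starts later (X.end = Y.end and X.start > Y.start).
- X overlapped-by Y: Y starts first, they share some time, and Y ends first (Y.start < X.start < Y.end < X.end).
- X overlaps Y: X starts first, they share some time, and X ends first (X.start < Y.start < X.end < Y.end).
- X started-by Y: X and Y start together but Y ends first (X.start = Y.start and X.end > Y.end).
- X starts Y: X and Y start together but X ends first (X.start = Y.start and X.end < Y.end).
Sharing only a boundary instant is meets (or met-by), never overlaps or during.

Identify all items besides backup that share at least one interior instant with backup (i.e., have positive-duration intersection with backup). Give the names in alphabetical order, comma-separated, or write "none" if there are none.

interview

Target backup = [09:15, 09:20].
audit [16:45, 22:10] → after → no.
build [12:50, 15:15] → after → no.
compaction [14:50, 20:45] → after → no.
deploy [06:25, 06:40] → before → no.
handoff [18:40, 23:00] → after → no.
ingest [13:05, 16:00] → after → no.
interview [06:20, 12:25] → contains → yes.
load_test [16:45, 19:50] → after → no.
retro [15:50, 21:10] → after → no.
soundcheck [15:45, 20:35] → after → no.
sync_call [16:00, 16:50] → after → no.
triage [11:00, 19:05] → after → no.
Result: interview.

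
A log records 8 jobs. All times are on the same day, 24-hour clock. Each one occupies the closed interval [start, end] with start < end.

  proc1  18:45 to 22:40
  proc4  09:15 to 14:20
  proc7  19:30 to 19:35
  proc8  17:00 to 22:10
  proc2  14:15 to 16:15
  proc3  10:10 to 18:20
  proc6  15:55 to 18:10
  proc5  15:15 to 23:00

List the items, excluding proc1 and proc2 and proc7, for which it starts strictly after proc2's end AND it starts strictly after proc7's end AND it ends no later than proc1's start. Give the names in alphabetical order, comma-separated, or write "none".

none

Conditions: its start is strictly after proc2's end (X.start > 16:15) AND its start is strictly after proc7's end (X.start > 19:35) AND its end is no later than proc1's start (X.end <= 18:45).
proc3: start 10:10 > 16:15? ✗; start 10:10 > 19:35? ✗; end 18:20 <= 18:45? ✓ → no.
proc4: start 09:15 > 16:15? ✗; start 09:15 > 19:35? ✗; end 14:20 <= 18:45? ✓ → no.
proc5: start 15:15 > 16:15? ✗; start 15:15 > 19:35? ✗; end 23:00 <= 18:45? ✗ → no.
proc6: start 15:55 > 16:15? ✗; start 15:55 > 19:35? ✗; end 18:10 <= 18:45? ✓ → no.
proc8: start 17:00 > 16:15? ✓; start 17:00 > 19:35? ✗; end 22:10 <= 18:45? ✗ → no.
Result: none.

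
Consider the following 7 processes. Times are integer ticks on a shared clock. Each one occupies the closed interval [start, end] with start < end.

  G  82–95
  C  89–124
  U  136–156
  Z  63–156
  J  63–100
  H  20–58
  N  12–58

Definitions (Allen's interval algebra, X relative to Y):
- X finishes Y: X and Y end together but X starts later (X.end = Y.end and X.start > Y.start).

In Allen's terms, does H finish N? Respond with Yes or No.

Yes

H = [20, 58], N = [12, 58].
Actual relation of H to N: finishes.
Asked whether 'finishes' holds → Yes.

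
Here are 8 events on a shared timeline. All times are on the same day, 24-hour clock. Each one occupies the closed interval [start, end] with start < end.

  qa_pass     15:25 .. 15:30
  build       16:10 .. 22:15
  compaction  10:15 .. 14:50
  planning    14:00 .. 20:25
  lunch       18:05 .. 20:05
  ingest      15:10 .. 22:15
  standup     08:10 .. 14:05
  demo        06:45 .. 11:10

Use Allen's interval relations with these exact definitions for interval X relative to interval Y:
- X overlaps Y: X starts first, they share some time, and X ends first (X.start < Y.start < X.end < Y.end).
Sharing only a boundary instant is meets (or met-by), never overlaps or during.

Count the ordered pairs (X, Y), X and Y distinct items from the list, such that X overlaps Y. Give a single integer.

Checking all 56 ordered pairs for relation 'overlaps'; matching pairs in alphabetical order:
(compaction, planning): compaction overlaps planning ✓
(demo, compaction): demo overlaps compaction ✓
(demo, standup): demo overlaps standup ✓
(planning, build): planning overlaps build ✓
(planning, ingest): planning overlaps ingest ✓
(standup, compaction): standup overlaps compaction ✓
(standup, planning): standup overlaps planning ✓
Count: 7.

7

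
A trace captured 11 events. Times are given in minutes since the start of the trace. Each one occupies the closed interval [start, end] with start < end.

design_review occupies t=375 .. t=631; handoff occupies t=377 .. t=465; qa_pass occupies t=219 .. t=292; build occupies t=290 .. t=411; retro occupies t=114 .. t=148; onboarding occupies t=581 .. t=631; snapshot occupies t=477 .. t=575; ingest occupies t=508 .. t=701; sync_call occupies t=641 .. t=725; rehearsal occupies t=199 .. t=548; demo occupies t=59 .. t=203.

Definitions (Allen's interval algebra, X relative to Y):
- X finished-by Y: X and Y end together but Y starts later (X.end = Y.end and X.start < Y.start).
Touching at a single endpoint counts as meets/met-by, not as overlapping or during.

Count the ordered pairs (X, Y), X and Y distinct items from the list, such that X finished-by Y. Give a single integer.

1

Checking all 110 ordered pairs for relation 'finished-by'; matching pairs in alphabetical order:
(design_review, onboarding): design_review finished-by onboarding ✓
Count: 1.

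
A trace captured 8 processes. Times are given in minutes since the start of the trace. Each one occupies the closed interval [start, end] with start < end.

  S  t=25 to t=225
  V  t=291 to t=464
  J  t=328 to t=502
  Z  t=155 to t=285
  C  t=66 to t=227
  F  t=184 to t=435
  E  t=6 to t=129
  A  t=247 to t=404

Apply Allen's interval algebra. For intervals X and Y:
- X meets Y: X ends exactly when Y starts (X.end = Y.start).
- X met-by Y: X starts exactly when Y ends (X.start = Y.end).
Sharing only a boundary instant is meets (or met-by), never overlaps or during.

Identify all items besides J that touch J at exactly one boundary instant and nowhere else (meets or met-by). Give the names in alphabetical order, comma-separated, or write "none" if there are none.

Target J = [t=328, t=502].
A [t=247, t=404] → overlaps → no.
C [t=66, t=227] → before → no.
E [t=6, t=129] → before → no.
F [t=184, t=435] → overlaps → no.
S [t=25, t=225] → before → no.
V [t=291, t=464] → overlaps → no.
Z [t=155, t=285] → before → no.
Result: none.

none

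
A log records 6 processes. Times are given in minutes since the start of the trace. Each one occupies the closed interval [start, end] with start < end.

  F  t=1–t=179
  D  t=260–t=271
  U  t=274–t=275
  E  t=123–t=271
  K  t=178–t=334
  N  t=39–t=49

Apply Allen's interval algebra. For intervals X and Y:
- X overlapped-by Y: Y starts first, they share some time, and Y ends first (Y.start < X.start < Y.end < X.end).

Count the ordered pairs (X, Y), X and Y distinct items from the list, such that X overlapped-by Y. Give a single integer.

Checking all 30 ordered pairs for relation 'overlapped-by'; matching pairs in alphabetical order:
(E, F): E overlapped-by F ✓
(K, E): K overlapped-by E ✓
(K, F): K overlapped-by F ✓
Count: 3.

3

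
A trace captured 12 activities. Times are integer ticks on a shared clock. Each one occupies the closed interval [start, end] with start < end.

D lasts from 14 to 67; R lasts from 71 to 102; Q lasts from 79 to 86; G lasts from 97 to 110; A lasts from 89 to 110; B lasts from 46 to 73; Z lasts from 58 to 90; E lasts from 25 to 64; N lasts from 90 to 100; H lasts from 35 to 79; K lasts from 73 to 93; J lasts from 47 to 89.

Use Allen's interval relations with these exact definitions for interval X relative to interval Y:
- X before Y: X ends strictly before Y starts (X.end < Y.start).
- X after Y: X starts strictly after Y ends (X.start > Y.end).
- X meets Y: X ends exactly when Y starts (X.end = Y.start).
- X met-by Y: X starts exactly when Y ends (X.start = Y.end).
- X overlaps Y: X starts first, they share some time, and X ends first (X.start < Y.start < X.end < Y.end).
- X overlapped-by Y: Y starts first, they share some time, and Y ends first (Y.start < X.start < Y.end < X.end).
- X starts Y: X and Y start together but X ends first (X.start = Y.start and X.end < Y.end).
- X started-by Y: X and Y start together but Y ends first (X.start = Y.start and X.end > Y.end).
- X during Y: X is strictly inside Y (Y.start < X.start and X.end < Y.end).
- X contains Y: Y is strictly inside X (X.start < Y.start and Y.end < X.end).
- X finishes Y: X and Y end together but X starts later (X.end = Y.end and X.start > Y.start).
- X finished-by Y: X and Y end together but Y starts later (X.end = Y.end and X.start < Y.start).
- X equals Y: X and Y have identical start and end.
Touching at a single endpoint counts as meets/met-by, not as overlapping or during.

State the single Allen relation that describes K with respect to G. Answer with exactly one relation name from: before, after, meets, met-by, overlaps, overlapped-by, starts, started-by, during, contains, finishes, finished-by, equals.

K = [73, 93]; G = [97, 110].
Compare endpoints: K.start < G.start, K.start < G.end, K.end < G.start, K.end < G.end.
That pattern is 'before'.

before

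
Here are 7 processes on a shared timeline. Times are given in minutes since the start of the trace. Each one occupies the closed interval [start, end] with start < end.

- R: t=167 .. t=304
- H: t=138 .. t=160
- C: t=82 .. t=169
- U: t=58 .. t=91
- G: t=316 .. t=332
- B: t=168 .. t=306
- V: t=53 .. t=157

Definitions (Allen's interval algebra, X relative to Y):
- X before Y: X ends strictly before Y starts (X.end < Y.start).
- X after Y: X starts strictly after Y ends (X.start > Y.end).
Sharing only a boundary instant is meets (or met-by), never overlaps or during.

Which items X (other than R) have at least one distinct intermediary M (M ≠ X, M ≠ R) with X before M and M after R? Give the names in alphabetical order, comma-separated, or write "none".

Target R = [t=167, t=304].
Intermediaries M with M after R: G.
Via G — items with X before G: B, C, H, U, V.
Union: B, C, H, U, V.

B, C, H, U, V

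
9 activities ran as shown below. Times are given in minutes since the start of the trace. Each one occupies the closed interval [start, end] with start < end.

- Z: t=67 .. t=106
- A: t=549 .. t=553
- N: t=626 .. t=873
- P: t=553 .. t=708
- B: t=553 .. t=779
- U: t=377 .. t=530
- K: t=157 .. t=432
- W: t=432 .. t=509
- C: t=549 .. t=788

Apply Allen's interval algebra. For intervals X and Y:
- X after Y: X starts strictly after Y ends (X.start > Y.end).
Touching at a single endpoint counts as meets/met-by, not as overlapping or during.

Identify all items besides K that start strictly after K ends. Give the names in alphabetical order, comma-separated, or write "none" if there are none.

Target K = [t=157, t=432].
A [t=549, t=553] → after → yes.
B [t=553, t=779] → after → yes.
C [t=549, t=788] → after → yes.
N [t=626, t=873] → after → yes.
P [t=553, t=708] → after → yes.
U [t=377, t=530] → overlapped-by → no.
W [t=432, t=509] → met-by → no.
Z [t=67, t=106] → before → no.
Result: A, B, C, N, P.

A, B, C, N, P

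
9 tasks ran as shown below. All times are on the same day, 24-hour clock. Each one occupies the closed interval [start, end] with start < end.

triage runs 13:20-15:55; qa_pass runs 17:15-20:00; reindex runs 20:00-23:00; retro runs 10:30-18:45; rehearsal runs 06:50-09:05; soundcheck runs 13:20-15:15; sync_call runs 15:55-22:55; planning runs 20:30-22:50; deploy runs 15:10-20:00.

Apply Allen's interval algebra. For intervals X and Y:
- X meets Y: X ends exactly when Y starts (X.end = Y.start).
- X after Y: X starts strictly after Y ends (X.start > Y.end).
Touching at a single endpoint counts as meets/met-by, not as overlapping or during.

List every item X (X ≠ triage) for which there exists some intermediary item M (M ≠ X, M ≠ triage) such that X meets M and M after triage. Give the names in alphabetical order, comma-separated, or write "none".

Target triage = [13:20, 15:55].
Intermediaries M with M after triage: planning, qa_pass, reindex.
Via planning — items with X meets planning: none.
Via qa_pass — items with X meets qa_pass: none.
Via reindex — items with X meets reindex: deploy, qa_pass.
Union: deploy, qa_pass.

deploy, qa_pass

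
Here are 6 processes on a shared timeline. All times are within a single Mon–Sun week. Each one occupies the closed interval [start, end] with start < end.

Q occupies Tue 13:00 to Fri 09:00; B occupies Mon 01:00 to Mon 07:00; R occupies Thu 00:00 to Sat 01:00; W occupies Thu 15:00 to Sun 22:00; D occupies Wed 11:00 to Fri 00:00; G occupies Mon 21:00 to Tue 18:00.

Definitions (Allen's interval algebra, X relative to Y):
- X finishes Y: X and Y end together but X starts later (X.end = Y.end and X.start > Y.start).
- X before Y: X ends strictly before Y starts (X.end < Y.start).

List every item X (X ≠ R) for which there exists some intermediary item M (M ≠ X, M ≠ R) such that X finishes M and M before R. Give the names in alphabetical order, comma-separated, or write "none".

Target R = [Thu 00:00, Sat 01:00].
Intermediaries M with M before R: B, G.
Via B — items with X finishes B: none.
Via G — items with X finishes G: none.
Union: none.

none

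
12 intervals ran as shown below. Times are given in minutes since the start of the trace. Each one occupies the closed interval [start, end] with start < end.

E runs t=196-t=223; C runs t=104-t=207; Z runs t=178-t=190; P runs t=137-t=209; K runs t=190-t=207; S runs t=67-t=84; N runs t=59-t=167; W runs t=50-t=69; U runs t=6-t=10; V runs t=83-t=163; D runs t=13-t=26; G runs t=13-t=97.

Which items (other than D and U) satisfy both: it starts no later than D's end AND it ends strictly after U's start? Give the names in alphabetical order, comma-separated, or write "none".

Conditions: its start is no later than D's end (X.start <= t=26) AND its end is strictly after U's start (X.end > t=6).
C: start t=104 <= t=26? ✗; end t=207 > t=6? ✓ → no.
E: start t=196 <= t=26? ✗; end t=223 > t=6? ✓ → no.
G: start t=13 <= t=26? ✓; end t=97 > t=6? ✓ → yes.
K: start t=190 <= t=26? ✗; end t=207 > t=6? ✓ → no.
N: start t=59 <= t=26? ✗; end t=167 > t=6? ✓ → no.
P: start t=137 <= t=26? ✗; end t=209 > t=6? ✓ → no.
S: start t=67 <= t=26? ✗; end t=84 > t=6? ✓ → no.
V: start t=83 <= t=26? ✗; end t=163 > t=6? ✓ → no.
W: start t=50 <= t=26? ✗; end t=69 > t=6? ✓ → no.
Z: start t=178 <= t=26? ✗; end t=190 > t=6? ✓ → no.
Result: G.

G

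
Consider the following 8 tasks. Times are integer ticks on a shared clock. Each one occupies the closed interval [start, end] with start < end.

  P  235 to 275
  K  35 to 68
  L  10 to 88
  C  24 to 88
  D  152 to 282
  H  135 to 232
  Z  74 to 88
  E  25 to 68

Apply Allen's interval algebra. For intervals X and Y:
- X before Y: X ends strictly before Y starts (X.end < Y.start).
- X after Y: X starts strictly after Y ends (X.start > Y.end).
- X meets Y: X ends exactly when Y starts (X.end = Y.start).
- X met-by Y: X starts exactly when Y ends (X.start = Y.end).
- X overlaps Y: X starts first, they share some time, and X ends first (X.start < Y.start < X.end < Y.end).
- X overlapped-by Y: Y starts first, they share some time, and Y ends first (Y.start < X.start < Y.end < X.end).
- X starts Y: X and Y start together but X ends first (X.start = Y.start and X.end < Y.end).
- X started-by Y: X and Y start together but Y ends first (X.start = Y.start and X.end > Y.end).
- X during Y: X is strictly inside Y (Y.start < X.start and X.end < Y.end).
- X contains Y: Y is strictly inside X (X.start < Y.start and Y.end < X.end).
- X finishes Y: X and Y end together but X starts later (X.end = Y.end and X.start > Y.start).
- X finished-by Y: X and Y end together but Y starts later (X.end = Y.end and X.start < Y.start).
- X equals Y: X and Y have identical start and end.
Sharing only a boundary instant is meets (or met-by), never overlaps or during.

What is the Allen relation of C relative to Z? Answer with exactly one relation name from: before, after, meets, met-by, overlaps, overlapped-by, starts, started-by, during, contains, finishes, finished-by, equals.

finished-by

C = [24, 88]; Z = [74, 88].
Compare endpoints: C.start < Z.start, C.start < Z.end, C.end > Z.start, C.end = Z.end.
That pattern is 'finished-by'.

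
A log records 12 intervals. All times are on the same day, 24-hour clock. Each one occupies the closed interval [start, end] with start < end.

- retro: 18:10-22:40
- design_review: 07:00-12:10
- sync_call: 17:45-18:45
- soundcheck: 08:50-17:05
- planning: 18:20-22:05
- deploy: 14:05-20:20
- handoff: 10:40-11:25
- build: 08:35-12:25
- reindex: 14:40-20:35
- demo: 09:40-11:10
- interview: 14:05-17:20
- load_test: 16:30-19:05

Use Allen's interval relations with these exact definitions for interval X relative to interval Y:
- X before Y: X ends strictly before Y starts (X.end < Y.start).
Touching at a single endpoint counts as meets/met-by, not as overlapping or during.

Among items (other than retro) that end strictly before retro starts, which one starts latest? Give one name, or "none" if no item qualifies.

Target retro = [18:10, 22:40].
build [08:35, 12:25] → before → candidate.
demo [09:40, 11:10] → before → candidate.
deploy [14:05, 20:20] → overlaps → excluded.
design_review [07:00, 12:10] → before → candidate.
handoff [10:40, 11:25] → before → candidate.
interview [14:05, 17:20] → before → candidate.
load_test [16:30, 19:05] → overlaps → excluded.
planning [18:20, 22:05] → during → excluded.
reindex [14:40, 20:35] → overlaps → excluded.
soundcheck [08:50, 17:05] → before → candidate.
sync_call [17:45, 18:45] → overlaps → excluded.
Among candidates, latest start is 14:05 → interview.

interview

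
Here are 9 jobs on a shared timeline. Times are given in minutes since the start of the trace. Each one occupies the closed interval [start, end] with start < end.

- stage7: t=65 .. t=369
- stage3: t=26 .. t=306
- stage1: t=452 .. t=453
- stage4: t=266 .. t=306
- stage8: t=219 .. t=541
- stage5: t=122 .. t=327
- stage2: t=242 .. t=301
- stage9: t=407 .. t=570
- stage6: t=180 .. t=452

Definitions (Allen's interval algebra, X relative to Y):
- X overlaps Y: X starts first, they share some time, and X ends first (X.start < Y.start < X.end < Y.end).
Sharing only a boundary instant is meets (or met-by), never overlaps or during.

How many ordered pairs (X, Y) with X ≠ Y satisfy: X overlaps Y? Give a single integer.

12

Checking all 72 ordered pairs for relation 'overlaps'; matching pairs in alphabetical order:
(stage2, stage4): stage2 overlaps stage4 ✓
(stage3, stage5): stage3 overlaps stage5 ✓
(stage3, stage6): stage3 overlaps stage6 ✓
(stage3, stage7): stage3 overlaps stage7 ✓
(stage3, stage8): stage3 overlaps stage8 ✓
(stage5, stage6): stage5 overlaps stage6 ✓
(stage5, stage8): stage5 overlaps stage8 ✓
(stage6, stage8): stage6 overlaps stage8 ✓
(stage6, stage9): stage6 overlaps stage9 ✓
(stage7, stage6): stage7 overlaps stage6 ✓
(stage7, stage8): stage7 overlaps stage8 ✓
(stage8, stage9): stage8 overlaps stage9 ✓
Count: 12.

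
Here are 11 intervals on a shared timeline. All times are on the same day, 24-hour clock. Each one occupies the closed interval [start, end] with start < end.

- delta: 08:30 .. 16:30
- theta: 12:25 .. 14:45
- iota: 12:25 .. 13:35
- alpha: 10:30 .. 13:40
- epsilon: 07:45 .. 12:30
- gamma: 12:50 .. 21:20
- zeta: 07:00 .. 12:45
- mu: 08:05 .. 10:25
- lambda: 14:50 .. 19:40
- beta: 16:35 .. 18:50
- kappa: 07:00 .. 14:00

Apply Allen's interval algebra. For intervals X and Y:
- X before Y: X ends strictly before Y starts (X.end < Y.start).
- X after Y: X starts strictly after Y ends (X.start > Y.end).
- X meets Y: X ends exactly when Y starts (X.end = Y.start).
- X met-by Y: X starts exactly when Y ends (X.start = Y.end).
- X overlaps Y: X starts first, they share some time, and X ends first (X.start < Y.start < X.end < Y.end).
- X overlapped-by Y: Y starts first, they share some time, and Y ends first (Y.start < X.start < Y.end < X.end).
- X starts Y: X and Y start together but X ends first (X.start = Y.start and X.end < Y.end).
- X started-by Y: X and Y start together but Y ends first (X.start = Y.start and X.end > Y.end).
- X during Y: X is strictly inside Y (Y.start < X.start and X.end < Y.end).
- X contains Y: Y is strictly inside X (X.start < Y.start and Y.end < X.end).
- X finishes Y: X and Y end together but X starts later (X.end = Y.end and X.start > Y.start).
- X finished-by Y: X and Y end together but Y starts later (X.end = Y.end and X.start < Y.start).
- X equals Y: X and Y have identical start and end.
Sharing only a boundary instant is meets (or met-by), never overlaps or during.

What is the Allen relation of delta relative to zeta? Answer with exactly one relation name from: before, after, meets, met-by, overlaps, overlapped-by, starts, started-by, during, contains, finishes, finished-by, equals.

overlapped-by

delta = [08:30, 16:30]; zeta = [07:00, 12:45].
Compare endpoints: delta.start > zeta.start, delta.start < zeta.end, delta.end > zeta.start, delta.end > zeta.end.
That pattern is 'overlapped-by'.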